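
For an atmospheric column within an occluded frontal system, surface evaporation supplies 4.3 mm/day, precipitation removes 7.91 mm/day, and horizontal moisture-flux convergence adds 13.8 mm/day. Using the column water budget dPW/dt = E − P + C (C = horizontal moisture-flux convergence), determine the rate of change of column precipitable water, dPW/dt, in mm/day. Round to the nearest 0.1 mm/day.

dPW/dt ≈ 10.2 mm/day

dPW/dt = E − P + C = 4.3 − 7.91 + (13.8) = 10.2 mm/day.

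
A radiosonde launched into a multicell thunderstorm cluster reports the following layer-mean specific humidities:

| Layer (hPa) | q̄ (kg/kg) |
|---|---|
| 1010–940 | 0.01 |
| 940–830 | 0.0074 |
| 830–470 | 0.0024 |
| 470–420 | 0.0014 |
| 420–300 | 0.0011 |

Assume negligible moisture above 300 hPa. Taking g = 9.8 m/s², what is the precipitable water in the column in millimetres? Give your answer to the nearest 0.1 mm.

PW ≈ 26.3 mm

Precipitable water is the column-integrated vapour mass per unit area: PW = (1/g) Σ q̄ Δp, with q in kg/kg and Δp in Pa (1 kg/m² of water = 1 mm).
Layer 1010–940 hPa: Δp = 70 hPa = 7000 Pa, q̄ = 0.01 kg/kg → 0.01 × 7000 / 9.8 = 7.14 mm
Layer 940–830 hPa: Δp = 110 hPa = 11000 Pa, q̄ = 0.0074 kg/kg → 0.0074 × 11000 / 9.8 = 8.31 mm
Layer 830–470 hPa: Δp = 360 hPa = 36000 Pa, q̄ = 0.0024 kg/kg → 0.0024 × 36000 / 9.8 = 8.82 mm
Layer 470–420 hPa: Δp = 50 hPa = 5000 Pa, q̄ = 0.0014 kg/kg → 0.0014 × 5000 / 9.8 = 0.71 mm
Layer 420–300 hPa: Δp = 120 hPa = 12000 Pa, q̄ = 0.0011 kg/kg → 0.0011 × 12000 / 9.8 = 1.35 mm
PW = 7.14 + 8.31 + 8.82 + 0.71 + 1.35 = 26.33 ≈ 26.3 mm.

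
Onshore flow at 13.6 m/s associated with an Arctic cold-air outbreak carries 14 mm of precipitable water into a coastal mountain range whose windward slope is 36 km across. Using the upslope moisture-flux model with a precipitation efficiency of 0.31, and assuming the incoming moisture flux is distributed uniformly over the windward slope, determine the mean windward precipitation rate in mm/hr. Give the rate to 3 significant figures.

R ≈ 5.90 mm/hr

Incoming column moisture flux per unit ridge length: F = V × PW = 13.6 × 14 = 190.4 mm·m/s.
Spread over the 36 km slope with efficiency ε = 0.31: R = ε·F/W = 0.31 × 190.4 / 36000 m = 1.640e-03 mm/s.
R = 1.640e-03 × 3600 = 5.90 mm/hr.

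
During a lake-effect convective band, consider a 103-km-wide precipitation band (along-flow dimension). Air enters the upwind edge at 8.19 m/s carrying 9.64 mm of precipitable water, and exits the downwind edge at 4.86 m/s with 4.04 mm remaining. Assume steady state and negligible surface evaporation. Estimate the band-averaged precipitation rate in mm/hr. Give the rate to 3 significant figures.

Column moisture flux per unit crosswind length is F = V × PW.
Inflow: F_in = 8.19 × 9.64 = 78.9516 mm·m/s
Outflow: F_out = 4.86 × 4.04 = 19.6344 mm·m/s
Steady-state rate R = (F_in − F_out)/L = (78.9516 − 19.6344) / 103000 m = 5.759e-04 mm/s.
R = 5.759e-04 × 3600 = 2.07 mm/hr.

R ≈ 2.07 mm/hr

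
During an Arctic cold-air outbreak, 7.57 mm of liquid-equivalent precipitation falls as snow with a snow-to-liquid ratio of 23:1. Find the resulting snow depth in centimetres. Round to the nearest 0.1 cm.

Snow depth = liquid × ratio = 7.57 mm × 23 = 174.11 mm = 17.4 cm.

snow depth ≈ 17.4 cm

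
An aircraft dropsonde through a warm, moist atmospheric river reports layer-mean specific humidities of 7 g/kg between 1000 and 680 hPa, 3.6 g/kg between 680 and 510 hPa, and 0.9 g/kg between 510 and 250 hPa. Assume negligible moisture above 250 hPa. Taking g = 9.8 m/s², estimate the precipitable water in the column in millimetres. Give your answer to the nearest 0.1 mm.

PW ≈ 31.5 mm

Precipitable water is the column-integrated vapour mass per unit area: PW = (1/g) Σ q̄ Δp, with q in kg/kg and Δp in Pa (1 kg/m² of water = 1 mm).
Layer 1000–680 hPa: Δp = 320 hPa = 32000 Pa, q̄ = 0.007 kg/kg → 0.007 × 32000 / 9.8 = 22.86 mm
Layer 680–510 hPa: Δp = 170 hPa = 17000 Pa, q̄ = 0.0036 kg/kg → 0.0036 × 17000 / 9.8 = 6.24 mm
Layer 510–250 hPa: Δp = 260 hPa = 26000 Pa, q̄ = 0.0009 kg/kg → 0.0009 × 26000 / 9.8 = 2.39 mm
PW = 22.86 + 6.24 + 2.39 = 31.49 ≈ 31.5 mm.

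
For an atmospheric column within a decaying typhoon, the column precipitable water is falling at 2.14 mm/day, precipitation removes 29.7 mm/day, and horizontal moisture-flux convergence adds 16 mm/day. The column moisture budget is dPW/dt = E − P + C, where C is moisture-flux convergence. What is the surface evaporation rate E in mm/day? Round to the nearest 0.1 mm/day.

E ≈ 11.6 mm/day

dPW/dt = -2.14 mm/day.
E = dPW/dt + P − C = (-2.14) + 29.7 − (16) = 11.6 mm/day.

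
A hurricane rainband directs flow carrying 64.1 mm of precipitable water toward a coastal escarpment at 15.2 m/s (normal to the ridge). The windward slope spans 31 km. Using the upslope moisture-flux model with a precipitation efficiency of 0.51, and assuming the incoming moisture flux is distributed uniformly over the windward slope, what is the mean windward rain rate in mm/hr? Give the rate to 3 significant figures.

Incoming column moisture flux per unit ridge length: F = V × PW = 15.2 × 64.1 = 974.32 mm·m/s.
Spread over the 31 km slope with efficiency ε = 0.51: R = ε·F/W = 0.51 × 974.32 / 31000 m = 1.603e-02 mm/s.
R = 1.603e-02 × 3600 = 57.7 mm/hr.

R ≈ 57.7 mm/hr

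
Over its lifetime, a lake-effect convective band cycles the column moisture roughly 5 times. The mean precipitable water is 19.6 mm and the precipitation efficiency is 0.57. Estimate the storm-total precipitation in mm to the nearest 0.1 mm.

Each cycle deposits ε × PW = 0.57 × 19.6 = 11.172 mm.
Over 5 cycles: 5 × 11.172 = 55.9 mm.

precipitation ≈ 55.9 mm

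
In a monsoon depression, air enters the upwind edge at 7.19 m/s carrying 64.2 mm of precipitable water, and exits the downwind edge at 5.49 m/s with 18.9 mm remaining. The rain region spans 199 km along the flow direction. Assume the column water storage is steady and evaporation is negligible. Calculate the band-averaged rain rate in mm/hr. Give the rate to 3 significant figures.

Column moisture flux per unit crosswind length is F = V × PW.
Inflow: F_in = 7.19 × 64.2 = 461.598 mm·m/s
Outflow: F_out = 5.49 × 18.9 = 103.761 mm·m/s
Steady-state rate R = (F_in − F_out)/L = (461.598 − 103.761) / 199000 m = 1.798e-03 mm/s.
R = 1.798e-03 × 3600 = 6.47 mm/hr.

R ≈ 6.47 mm/hr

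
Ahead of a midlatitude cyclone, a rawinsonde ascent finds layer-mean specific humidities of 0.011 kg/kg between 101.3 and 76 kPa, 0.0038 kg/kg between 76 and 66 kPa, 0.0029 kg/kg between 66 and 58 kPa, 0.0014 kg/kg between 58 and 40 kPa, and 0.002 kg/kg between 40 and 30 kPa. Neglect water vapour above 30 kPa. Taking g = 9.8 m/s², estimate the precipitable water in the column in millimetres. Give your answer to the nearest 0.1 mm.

PW ≈ 39.3 mm

Precipitable water is the column-integrated vapour mass per unit area: PW = (1/g) Σ q̄ Δp, with q in kg/kg and Δp in Pa (1 kg/m² of water = 1 mm).
Layer 101.3–76 kPa: Δp = 253 hPa = 25300 Pa, q̄ = 0.011 kg/kg → 0.011 × 25300 / 9.8 = 28.40 mm
Layer 76–66 kPa: Δp = 100 hPa = 10000 Pa, q̄ = 0.0038 kg/kg → 0.0038 × 10000 / 9.8 = 3.88 mm
Layer 66–58 kPa: Δp = 80 hPa = 8000 Pa, q̄ = 0.0029 kg/kg → 0.0029 × 8000 / 9.8 = 2.37 mm
Layer 58–40 kPa: Δp = 180 hPa = 18000 Pa, q̄ = 0.0014 kg/kg → 0.0014 × 18000 / 9.8 = 2.57 mm
Layer 40–30 kPa: Δp = 100 hPa = 10000 Pa, q̄ = 0.002 kg/kg → 0.002 × 10000 / 9.8 = 2.04 mm
PW = 28.40 + 3.88 + 2.37 + 2.57 + 2.04 = 39.26 ≈ 39.3 mm.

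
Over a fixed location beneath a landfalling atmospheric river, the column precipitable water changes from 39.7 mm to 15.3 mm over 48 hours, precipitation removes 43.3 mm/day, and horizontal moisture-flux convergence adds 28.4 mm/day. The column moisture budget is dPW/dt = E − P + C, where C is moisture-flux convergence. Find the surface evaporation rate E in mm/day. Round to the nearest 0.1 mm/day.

dPW/dt = (15.3 − 39.7) mm / (48/24 day) = -12.200 mm/day.
E = dPW/dt + P − C = (-12.200) + 43.3 − (28.4) = 2.7 mm/day.

E ≈ 2.7 mm/day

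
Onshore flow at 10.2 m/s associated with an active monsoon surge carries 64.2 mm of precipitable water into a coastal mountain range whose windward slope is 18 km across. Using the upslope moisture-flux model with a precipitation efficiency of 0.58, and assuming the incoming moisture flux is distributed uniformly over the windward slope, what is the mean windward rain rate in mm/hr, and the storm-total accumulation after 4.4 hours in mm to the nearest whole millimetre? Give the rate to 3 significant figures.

R ≈ 76.0 mm/hr; total ≈ 334 mm

Incoming column moisture flux per unit ridge length: F = V × PW = 10.2 × 64.2 = 654.84 mm·m/s.
Spread over the 18 km slope with efficiency ε = 0.58: R = ε·F/W = 0.58 × 654.84 / 18000 m = 2.110e-02 mm/s.
R = 2.110e-02 × 3600 = 76.0 mm/hr.
Over 4.4 h: total = 76.0 × 4.4 = 334.4 ≈ 334 mm.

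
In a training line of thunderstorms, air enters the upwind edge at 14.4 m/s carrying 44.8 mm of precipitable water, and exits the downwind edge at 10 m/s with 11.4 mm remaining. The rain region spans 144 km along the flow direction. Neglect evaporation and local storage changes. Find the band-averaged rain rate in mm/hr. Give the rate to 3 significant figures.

Column moisture flux per unit crosswind length is F = V × PW.
Inflow: F_in = 14.4 × 44.8 = 645.12 mm·m/s
Outflow: F_out = 10 × 11.4 = 114 mm·m/s
Steady-state rate R = (F_in − F_out)/L = (645.12 − 114) / 144000 m = 3.688e-03 mm/s.
R = 3.688e-03 × 3600 = 13.3 mm/hr.

R ≈ 13.3 mm/hr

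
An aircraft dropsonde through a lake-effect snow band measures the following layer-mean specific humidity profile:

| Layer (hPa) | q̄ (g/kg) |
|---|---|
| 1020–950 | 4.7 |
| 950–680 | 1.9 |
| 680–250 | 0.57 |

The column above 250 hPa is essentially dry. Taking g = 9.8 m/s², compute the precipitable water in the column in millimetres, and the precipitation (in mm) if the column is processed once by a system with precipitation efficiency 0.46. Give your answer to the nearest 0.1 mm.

Precipitable water is the column-integrated vapour mass per unit area: PW = (1/g) Σ q̄ Δp, with q in kg/kg and Δp in Pa (1 kg/m² of water = 1 mm).
Layer 1020–950 hPa: Δp = 70 hPa = 7000 Pa, q̄ = 0.0047 kg/kg → 0.0047 × 7000 / 9.8 = 3.36 mm
Layer 950–680 hPa: Δp = 270 hPa = 27000 Pa, q̄ = 0.0019 kg/kg → 0.0019 × 27000 / 9.8 = 5.23 mm
Layer 680–250 hPa: Δp = 430 hPa = 43000 Pa, q̄ = 0.00057 kg/kg → 0.00057 × 43000 / 9.8 = 2.50 mm
PW = 3.36 + 5.23 + 2.50 = 11.09 ≈ 11.1 mm.
Precipitation = ε × PW = 0.46 × 11.1 = 5.1 mm.

PW ≈ 11.1 mm; precipitation ≈ 5.1 mm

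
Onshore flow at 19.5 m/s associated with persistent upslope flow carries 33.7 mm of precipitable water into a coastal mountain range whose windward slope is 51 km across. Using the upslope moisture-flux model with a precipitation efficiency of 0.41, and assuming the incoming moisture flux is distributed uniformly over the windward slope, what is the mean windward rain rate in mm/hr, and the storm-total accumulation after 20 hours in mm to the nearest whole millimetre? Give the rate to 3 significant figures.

Incoming column moisture flux per unit ridge length: F = V × PW = 19.5 × 33.7 = 657.15 mm·m/s.
Spread over the 51 km slope with efficiency ε = 0.41: R = ε·F/W = 0.41 × 657.15 / 51000 m = 5.283e-03 mm/s.
R = 5.283e-03 × 3600 = 19.0 mm/hr.
Over 20 h: total = 19.0 × 20 = 380 mm.

R ≈ 19.0 mm/hr; total ≈ 380 mm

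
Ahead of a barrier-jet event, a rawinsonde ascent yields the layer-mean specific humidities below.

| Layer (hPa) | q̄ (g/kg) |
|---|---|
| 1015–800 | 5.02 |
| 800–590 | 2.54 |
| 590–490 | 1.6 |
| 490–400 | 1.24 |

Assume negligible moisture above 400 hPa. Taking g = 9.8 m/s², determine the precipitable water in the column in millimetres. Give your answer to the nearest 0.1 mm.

Precipitable water is the column-integrated vapour mass per unit area: PW = (1/g) Σ q̄ Δp, with q in kg/kg and Δp in Pa (1 kg/m² of water = 1 mm).
Layer 1015–800 hPa: Δp = 215 hPa = 21500 Pa, q̄ = 0.00502 kg/kg → 0.00502 × 21500 / 9.8 = 11.01 mm
Layer 800–590 hPa: Δp = 210 hPa = 21000 Pa, q̄ = 0.00254 kg/kg → 0.00254 × 21000 / 9.8 = 5.44 mm
Layer 590–490 hPa: Δp = 100 hPa = 10000 Pa, q̄ = 0.0016 kg/kg → 0.0016 × 10000 / 9.8 = 1.63 mm
Layer 490–400 hPa: Δp = 90 hPa = 9000 Pa, q̄ = 0.00124 kg/kg → 0.00124 × 9000 / 9.8 = 1.14 mm
PW = 11.01 + 5.44 + 1.63 + 1.14 = 19.22 ≈ 19.2 mm.

PW ≈ 19.2 mm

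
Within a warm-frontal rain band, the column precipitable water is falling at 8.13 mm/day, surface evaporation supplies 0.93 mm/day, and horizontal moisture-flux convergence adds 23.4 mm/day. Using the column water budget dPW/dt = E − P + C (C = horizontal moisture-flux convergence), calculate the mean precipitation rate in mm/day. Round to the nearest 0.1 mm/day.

P ≈ 32.5 mm/day

dPW/dt = -8.13 mm/day.
P = E + C − dPW/dt = 0.93 + (23.4) − (-8.13) = 32.5 mm/day.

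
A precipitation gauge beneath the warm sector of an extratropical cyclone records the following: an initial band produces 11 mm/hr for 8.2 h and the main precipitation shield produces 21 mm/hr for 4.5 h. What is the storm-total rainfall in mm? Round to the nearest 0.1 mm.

total ≈ 184.7 mm

Total = Σ Rᵢ Δtᵢ = 11 × 8.2 + 21 × 4.5
      = 90.2 + 94.5 = 184.7 mm.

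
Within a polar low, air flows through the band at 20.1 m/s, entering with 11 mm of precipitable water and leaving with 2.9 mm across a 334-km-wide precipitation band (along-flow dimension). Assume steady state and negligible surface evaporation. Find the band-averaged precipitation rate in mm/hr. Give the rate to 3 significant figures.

Column moisture flux per unit crosswind length is F = V × PW.
Inflow: F_in = 20.1 × 11 = 221.1 mm·m/s
Outflow: F_out = 20.1 × 2.9 = 58.29 mm·m/s
Steady-state rate R = (F_in − F_out)/L = (221.1 − 58.29) / 334000 m = 4.875e-04 mm/s.
R = 4.875e-04 × 3600 = 1.75 mm/hr.

R ≈ 1.75 mm/hr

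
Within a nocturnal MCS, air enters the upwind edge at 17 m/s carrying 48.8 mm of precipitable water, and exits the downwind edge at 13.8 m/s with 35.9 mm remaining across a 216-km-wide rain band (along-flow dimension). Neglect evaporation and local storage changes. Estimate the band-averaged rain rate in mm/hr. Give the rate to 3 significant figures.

R ≈ 5.57 mm/hr

Column moisture flux per unit crosswind length is F = V × PW.
Inflow: F_in = 17 × 48.8 = 829.6 mm·m/s
Outflow: F_out = 13.8 × 35.9 = 495.42 mm·m/s
Steady-state rate R = (F_in − F_out)/L = (829.6 − 495.42) / 216000 m = 1.547e-03 mm/s.
R = 1.547e-03 × 3600 = 5.57 mm/hr.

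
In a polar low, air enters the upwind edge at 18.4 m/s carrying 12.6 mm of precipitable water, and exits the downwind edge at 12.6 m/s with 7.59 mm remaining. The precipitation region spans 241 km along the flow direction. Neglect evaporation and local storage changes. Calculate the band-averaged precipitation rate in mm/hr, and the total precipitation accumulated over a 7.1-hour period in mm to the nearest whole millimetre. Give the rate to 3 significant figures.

Column moisture flux per unit crosswind length is F = V × PW.
Inflow: F_in = 18.4 × 12.6 = 231.84 mm·m/s
Outflow: F_out = 12.6 × 7.59 = 95.634 mm·m/s
Steady-state rate R = (F_in − F_out)/L = (231.84 − 95.634) / 241000 m = 5.652e-04 mm/s.
R = 5.652e-04 × 3600 = 2.03 mm/hr.
Over 7.1 h: total = 2.03 × 7.1 = 14.413 ≈ 14 mm.

R ≈ 2.03 mm/hr; total ≈ 14 mm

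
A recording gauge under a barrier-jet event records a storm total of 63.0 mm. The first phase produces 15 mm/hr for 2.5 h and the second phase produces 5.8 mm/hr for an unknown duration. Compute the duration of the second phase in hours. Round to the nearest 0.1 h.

duration ≈ 4.4 h

Known phases: 15 × 2.5 = 37.5 mm.
Remaining depth = 63.0 − 37.5 = 25.5 mm.
Duration = 25.5 / 5.8 = 4.4 h.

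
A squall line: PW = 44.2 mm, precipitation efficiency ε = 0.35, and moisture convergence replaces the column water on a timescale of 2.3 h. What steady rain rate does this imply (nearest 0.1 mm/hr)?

Each overturning extracts ε × PW = 0.35 × 44.2 = 15.47 mm.
Rate = ε·PW / τ = 15.47 / 2.3 h = 6.7 mm/hr.

R ≈ 6.7 mm/hr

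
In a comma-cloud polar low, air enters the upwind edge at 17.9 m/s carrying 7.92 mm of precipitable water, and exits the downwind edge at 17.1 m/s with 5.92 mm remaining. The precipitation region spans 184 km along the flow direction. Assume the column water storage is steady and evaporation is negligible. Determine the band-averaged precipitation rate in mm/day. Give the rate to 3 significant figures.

R ≈ 19.0 mm/day

Column moisture flux per unit crosswind length is F = V × PW.
Inflow: F_in = 17.9 × 7.92 = 141.768 mm·m/s
Outflow: F_out = 17.1 × 5.92 = 101.232 mm·m/s
Steady-state rate R = (F_in − F_out)/L = (141.768 − 101.232) / 184000 m = 2.203e-04 mm/s.
R = 2.203e-04 × 3600 × 24 = 19.0 mm/day.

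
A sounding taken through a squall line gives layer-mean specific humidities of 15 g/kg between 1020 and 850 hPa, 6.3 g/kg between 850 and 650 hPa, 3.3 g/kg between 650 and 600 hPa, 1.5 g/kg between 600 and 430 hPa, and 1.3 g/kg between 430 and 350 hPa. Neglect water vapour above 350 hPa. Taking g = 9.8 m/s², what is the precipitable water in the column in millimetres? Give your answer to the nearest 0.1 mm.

PW ≈ 44.2 mm

Precipitable water is the column-integrated vapour mass per unit area: PW = (1/g) Σ q̄ Δp, with q in kg/kg and Δp in Pa (1 kg/m² of water = 1 mm).
Layer 1020–850 hPa: Δp = 170 hPa = 17000 Pa, q̄ = 0.015 kg/kg → 0.015 × 17000 / 9.8 = 26.02 mm
Layer 850–650 hPa: Δp = 200 hPa = 20000 Pa, q̄ = 0.0063 kg/kg → 0.0063 × 20000 / 9.8 = 12.86 mm
Layer 650–600 hPa: Δp = 50 hPa = 5000 Pa, q̄ = 0.0033 kg/kg → 0.0033 × 5000 / 9.8 = 1.68 mm
Layer 600–430 hPa: Δp = 170 hPa = 17000 Pa, q̄ = 0.0015 kg/kg → 0.0015 × 17000 / 9.8 = 2.60 mm
Layer 430–350 hPa: Δp = 80 hPa = 8000 Pa, q̄ = 0.0013 kg/kg → 0.0013 × 8000 / 9.8 = 1.06 mm
PW = 26.02 + 12.86 + 1.68 + 2.60 + 1.06 = 44.22 ≈ 44.2 mm.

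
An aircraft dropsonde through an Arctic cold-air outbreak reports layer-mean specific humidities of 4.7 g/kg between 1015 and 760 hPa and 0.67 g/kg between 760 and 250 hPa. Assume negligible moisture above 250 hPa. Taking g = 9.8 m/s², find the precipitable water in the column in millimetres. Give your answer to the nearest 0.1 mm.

PW ≈ 15.7 mm

Precipitable water is the column-integrated vapour mass per unit area: PW = (1/g) Σ q̄ Δp, with q in kg/kg and Δp in Pa (1 kg/m² of water = 1 mm).
Layer 1015–760 hPa: Δp = 255 hPa = 25500 Pa, q̄ = 0.0047 kg/kg → 0.0047 × 25500 / 9.8 = 12.23 mm
Layer 760–250 hPa: Δp = 510 hPa = 51000 Pa, q̄ = 0.00067 kg/kg → 0.00067 × 51000 / 9.8 = 3.49 mm
PW = 12.23 + 3.49 = 15.72 ≈ 15.7 mm.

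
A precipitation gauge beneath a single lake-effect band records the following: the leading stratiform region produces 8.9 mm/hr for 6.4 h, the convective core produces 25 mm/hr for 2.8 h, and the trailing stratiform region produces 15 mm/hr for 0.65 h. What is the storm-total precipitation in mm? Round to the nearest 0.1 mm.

total ≈ 136.7 mm

Total = Σ Rᵢ Δtᵢ = 8.9 × 6.4 + 25 × 2.8 + 15 × 0.65
      = 56.96 + 70 + 9.75 = 136.7 mm.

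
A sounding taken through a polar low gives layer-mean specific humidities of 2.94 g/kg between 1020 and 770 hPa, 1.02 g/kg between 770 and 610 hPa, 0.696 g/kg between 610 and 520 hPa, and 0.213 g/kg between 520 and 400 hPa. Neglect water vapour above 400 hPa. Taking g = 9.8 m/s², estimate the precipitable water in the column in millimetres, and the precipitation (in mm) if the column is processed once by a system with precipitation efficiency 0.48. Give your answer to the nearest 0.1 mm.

Precipitable water is the column-integrated vapour mass per unit area: PW = (1/g) Σ q̄ Δp, with q in kg/kg and Δp in Pa (1 kg/m² of water = 1 mm).
Layer 1020–770 hPa: Δp = 250 hPa = 25000 Pa, q̄ = 0.00294 kg/kg → 0.00294 × 25000 / 9.8 = 7.50 mm
Layer 770–610 hPa: Δp = 160 hPa = 16000 Pa, q̄ = 0.00102 kg/kg → 0.00102 × 16000 / 9.8 = 1.67 mm
Layer 610–520 hPa: Δp = 90 hPa = 9000 Pa, q̄ = 0.000696 kg/kg → 0.000696 × 9000 / 9.8 = 0.64 mm
Layer 520–400 hPa: Δp = 120 hPa = 12000 Pa, q̄ = 0.000213 kg/kg → 0.000213 × 12000 / 9.8 = 0.26 mm
PW = 7.50 + 1.67 + 0.64 + 0.26 = 10.07 ≈ 10.1 mm.
Precipitation = ε × PW = 0.48 × 10.1 = 4.8 mm.

PW ≈ 10.1 mm; precipitation ≈ 4.8 mm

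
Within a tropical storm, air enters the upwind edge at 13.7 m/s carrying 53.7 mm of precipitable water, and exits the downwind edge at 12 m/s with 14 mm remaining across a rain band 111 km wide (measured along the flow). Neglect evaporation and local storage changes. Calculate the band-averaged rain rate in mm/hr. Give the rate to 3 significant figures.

Column moisture flux per unit crosswind length is F = V × PW.
Inflow: F_in = 13.7 × 53.7 = 735.69 mm·m/s
Outflow: F_out = 12 × 14 = 168 mm·m/s
Steady-state rate R = (F_in − F_out)/L = (735.69 − 168) / 111000 m = 5.114e-03 mm/s.
R = 5.114e-03 × 3600 = 18.4 mm/hr.

R ≈ 18.4 mm/hr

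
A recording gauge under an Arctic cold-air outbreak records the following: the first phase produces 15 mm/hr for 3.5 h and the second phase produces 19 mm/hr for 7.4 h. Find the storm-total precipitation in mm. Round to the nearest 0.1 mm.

total ≈ 193.1 mm

Total = Σ Rᵢ Δtᵢ = 15 × 3.5 + 19 × 7.4
      = 52.5 + 140.6 = 193.1 mm.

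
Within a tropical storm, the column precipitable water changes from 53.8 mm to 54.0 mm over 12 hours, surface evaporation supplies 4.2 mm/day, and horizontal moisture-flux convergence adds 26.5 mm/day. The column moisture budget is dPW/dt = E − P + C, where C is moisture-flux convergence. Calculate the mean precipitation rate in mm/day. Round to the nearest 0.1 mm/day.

dPW/dt = (54.0 − 53.8) mm / (12/24 day) = +0.400 mm/day.
P = E + C − dPW/dt = 4.2 + (26.5) − (+0.400) = 30.3 mm/day.

P ≈ 30.3 mm/day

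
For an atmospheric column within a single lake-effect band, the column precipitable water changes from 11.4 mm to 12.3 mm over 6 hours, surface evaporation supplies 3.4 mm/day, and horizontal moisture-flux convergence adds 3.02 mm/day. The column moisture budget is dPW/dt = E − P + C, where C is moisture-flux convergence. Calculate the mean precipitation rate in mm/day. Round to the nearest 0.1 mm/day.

P ≈ 2.8 mm/day

dPW/dt = (12.3 − 11.4) mm / (6/24 day) = +3.600 mm/day.
P = E + C − dPW/dt = 3.4 + (3.02) − (+3.600) = 2.8 mm/day.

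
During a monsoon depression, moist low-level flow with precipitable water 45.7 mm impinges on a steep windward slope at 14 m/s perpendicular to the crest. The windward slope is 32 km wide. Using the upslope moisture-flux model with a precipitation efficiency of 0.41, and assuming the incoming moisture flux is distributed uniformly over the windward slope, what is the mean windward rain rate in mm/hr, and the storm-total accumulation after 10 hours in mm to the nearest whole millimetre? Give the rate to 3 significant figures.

Incoming column moisture flux per unit ridge length: F = V × PW = 14 × 45.7 = 639.8 mm·m/s.
Spread over the 32 km slope with efficiency ε = 0.41: R = ε·F/W = 0.41 × 639.8 / 32000 m = 8.197e-03 mm/s.
R = 8.197e-03 × 3600 = 29.5 mm/hr.
Over 10 h: total = 29.5 × 10 = 295 mm.

R ≈ 29.5 mm/hr; total ≈ 295 mm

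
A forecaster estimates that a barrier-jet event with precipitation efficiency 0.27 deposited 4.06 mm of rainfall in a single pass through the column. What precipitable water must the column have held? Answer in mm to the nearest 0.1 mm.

PW ≈ 15.0 mm

PW = rainfall / ε = 4.06 / 0.27 = 15.0 mm.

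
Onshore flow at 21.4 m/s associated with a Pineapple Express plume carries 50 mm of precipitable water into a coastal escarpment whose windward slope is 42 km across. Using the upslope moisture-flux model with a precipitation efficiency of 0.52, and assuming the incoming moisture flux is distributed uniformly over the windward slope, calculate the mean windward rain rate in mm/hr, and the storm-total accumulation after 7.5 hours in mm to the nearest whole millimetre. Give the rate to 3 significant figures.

Incoming column moisture flux per unit ridge length: F = V × PW = 21.4 × 50 = 1070 mm·m/s.
Spread over the 42 km slope with efficiency ε = 0.52: R = ε·F/W = 0.52 × 1070 / 42000 m = 1.325e-02 mm/s.
R = 1.325e-02 × 3600 = 47.7 mm/hr.
Over 7.5 h: total = 47.7 × 7.5 = 357.75 ≈ 358 mm.

R ≈ 47.7 mm/hr; total ≈ 358 mm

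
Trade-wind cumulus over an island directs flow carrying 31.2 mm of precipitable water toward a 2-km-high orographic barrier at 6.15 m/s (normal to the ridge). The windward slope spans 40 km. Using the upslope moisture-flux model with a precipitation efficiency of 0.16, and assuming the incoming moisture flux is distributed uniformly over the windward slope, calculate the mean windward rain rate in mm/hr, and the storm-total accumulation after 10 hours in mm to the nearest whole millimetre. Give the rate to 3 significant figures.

R ≈ 2.76 mm/hr; total ≈ 28 mm

Incoming column moisture flux per unit ridge length: F = V × PW = 6.15 × 31.2 = 191.88 mm·m/s.
Spread over the 40 km slope with efficiency ε = 0.16: R = ε·F/W = 0.16 × 191.88 / 40000 m = 7.675e-04 mm/s.
R = 7.675e-04 × 3600 = 2.76 mm/hr.
Over 10 h: total = 2.76 × 10 = 27.6 ≈ 28 mm.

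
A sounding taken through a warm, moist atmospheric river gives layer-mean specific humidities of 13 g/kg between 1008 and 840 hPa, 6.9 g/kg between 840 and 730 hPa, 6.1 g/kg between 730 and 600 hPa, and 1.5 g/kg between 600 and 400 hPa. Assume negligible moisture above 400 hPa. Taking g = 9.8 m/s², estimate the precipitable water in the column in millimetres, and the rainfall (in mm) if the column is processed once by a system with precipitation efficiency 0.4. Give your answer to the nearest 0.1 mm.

Precipitable water is the column-integrated vapour mass per unit area: PW = (1/g) Σ q̄ Δp, with q in kg/kg and Δp in Pa (1 kg/m² of water = 1 mm).
Layer 1008–840 hPa: Δp = 168 hPa = 16800 Pa, q̄ = 0.013 kg/kg → 0.013 × 16800 / 9.8 = 22.29 mm
Layer 840–730 hPa: Δp = 110 hPa = 11000 Pa, q̄ = 0.0069 kg/kg → 0.0069 × 11000 / 9.8 = 7.74 mm
Layer 730–600 hPa: Δp = 130 hPa = 13000 Pa, q̄ = 0.0061 kg/kg → 0.0061 × 13000 / 9.8 = 8.09 mm
Layer 600–400 hPa: Δp = 200 hPa = 20000 Pa, q̄ = 0.0015 kg/kg → 0.0015 × 20000 / 9.8 = 3.06 mm
PW = 22.29 + 7.74 + 8.09 + 3.06 = 41.18 ≈ 41.2 mm.
Rainfall = ε × PW = 0.4 × 41.2 = 16.5 mm.

PW ≈ 41.2 mm; rainfall ≈ 16.5 mm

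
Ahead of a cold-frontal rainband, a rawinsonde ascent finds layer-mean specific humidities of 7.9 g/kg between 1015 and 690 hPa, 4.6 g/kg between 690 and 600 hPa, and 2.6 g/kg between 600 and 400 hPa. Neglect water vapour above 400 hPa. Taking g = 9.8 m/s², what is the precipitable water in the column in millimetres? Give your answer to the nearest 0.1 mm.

PW ≈ 35.7 mm

Precipitable water is the column-integrated vapour mass per unit area: PW = (1/g) Σ q̄ Δp, with q in kg/kg and Δp in Pa (1 kg/m² of water = 1 mm).
Layer 1015–690 hPa: Δp = 325 hPa = 32500 Pa, q̄ = 0.0079 kg/kg → 0.0079 × 32500 / 9.8 = 26.20 mm
Layer 690–600 hPa: Δp = 90 hPa = 9000 Pa, q̄ = 0.0046 kg/kg → 0.0046 × 9000 / 9.8 = 4.22 mm
Layer 600–400 hPa: Δp = 200 hPa = 20000 Pa, q̄ = 0.0026 kg/kg → 0.0026 × 20000 / 9.8 = 5.31 mm
PW = 26.20 + 4.22 + 5.31 = 35.73 ≈ 35.7 mm.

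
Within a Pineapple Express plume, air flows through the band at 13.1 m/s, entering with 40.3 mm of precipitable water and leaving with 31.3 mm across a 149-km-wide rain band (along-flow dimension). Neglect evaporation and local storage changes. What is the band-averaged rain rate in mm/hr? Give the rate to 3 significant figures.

R ≈ 2.85 mm/hr

Column moisture flux per unit crosswind length is F = V × PW.
Inflow: F_in = 13.1 × 40.3 = 527.93 mm·m/s
Outflow: F_out = 13.1 × 31.3 = 410.03 mm·m/s
Steady-state rate R = (F_in − F_out)/L = (527.93 − 410.03) / 149000 m = 7.913e-04 mm/s.
R = 7.913e-04 × 3600 = 2.85 mm/hr.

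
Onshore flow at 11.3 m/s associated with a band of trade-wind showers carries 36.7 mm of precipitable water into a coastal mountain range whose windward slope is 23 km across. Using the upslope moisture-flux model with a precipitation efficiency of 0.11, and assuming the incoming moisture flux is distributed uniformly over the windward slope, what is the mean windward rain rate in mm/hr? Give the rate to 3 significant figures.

Incoming column moisture flux per unit ridge length: F = V × PW = 11.3 × 36.7 = 414.71 mm·m/s.
Spread over the 23 km slope with efficiency ε = 0.11: R = ε·F/W = 0.11 × 414.71 / 23000 m = 1.983e-03 mm/s.
R = 1.983e-03 × 3600 = 7.14 mm/hr.

R ≈ 7.14 mm/hr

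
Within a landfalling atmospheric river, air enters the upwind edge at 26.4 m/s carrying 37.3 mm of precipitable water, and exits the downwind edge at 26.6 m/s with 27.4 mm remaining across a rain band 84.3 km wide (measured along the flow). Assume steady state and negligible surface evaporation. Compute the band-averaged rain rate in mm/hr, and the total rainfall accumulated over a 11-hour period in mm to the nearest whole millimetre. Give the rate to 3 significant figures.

Column moisture flux per unit crosswind length is F = V × PW.
Inflow: F_in = 26.4 × 37.3 = 984.72 mm·m/s
Outflow: F_out = 26.6 × 27.4 = 728.84 mm·m/s
Steady-state rate R = (F_in − F_out)/L = (984.72 − 728.84) / 84300 m = 3.035e-03 mm/s.
R = 3.035e-03 × 3600 = 10.9 mm/hr.
Over 11 h: total = 10.9 × 11 = 119.9 ≈ 120 mm.

R ≈ 10.9 mm/hr; total ≈ 120 mm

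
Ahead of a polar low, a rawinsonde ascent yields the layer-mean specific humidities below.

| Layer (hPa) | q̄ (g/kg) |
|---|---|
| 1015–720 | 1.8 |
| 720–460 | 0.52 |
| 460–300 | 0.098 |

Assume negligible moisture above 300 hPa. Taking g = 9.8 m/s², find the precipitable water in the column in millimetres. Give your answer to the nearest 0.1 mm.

PW ≈ 7.0 mm

Precipitable water is the column-integrated vapour mass per unit area: PW = (1/g) Σ q̄ Δp, with q in kg/kg and Δp in Pa (1 kg/m² of water = 1 mm).
Layer 1015–720 hPa: Δp = 295 hPa = 29500 Pa, q̄ = 0.0018 kg/kg → 0.0018 × 29500 / 9.8 = 5.42 mm
Layer 720–460 hPa: Δp = 260 hPa = 26000 Pa, q̄ = 0.00052 kg/kg → 0.00052 × 26000 / 9.8 = 1.38 mm
Layer 460–300 hPa: Δp = 160 hPa = 16000 Pa, q̄ = 9.8e-05 kg/kg → 9.8e-05 × 16000 / 9.8 = 0.16 mm
PW = 5.42 + 1.38 + 0.16 = 6.96 ≈ 7.0 mm.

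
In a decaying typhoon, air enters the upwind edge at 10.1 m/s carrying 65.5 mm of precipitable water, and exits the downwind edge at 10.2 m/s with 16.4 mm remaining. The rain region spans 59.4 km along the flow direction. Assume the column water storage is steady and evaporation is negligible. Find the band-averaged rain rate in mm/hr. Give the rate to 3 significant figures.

R ≈ 30.0 mm/hr

Column moisture flux per unit crosswind length is F = V × PW.
Inflow: F_in = 10.1 × 65.5 = 661.55 mm·m/s
Outflow: F_out = 10.2 × 16.4 = 167.28 mm·m/s
Steady-state rate R = (F_in − F_out)/L = (661.55 − 167.28) / 59400 m = 8.321e-03 mm/s.
R = 8.321e-03 × 3600 = 30.0 mm/hr.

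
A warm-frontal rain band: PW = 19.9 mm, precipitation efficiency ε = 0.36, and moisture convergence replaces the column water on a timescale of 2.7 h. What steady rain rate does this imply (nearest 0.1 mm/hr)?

Each overturning extracts ε × PW = 0.36 × 19.9 = 7.164 mm.
Rate = ε·PW / τ = 7.164 / 2.7 h = 2.7 mm/hr.

R ≈ 2.7 mm/hr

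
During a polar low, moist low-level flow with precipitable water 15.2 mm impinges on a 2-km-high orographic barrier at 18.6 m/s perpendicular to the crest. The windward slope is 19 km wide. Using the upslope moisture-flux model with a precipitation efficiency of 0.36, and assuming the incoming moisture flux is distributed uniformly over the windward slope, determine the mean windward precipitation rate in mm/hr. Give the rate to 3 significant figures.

R ≈ 19.3 mm/hr

Incoming column moisture flux per unit ridge length: F = V × PW = 18.6 × 15.2 = 282.72 mm·m/s.
Spread over the 19 km slope with efficiency ε = 0.36: R = ε·F/W = 0.36 × 282.72 / 19000 m = 5.357e-03 mm/s.
R = 5.357e-03 × 3600 = 19.3 mm/hr.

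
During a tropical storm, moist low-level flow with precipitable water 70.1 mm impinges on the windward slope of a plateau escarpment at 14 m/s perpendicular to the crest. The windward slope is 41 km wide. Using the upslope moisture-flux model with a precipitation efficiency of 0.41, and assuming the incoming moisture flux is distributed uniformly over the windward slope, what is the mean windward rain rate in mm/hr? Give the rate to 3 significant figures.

Incoming column moisture flux per unit ridge length: F = V × PW = 14 × 70.1 = 981.4 mm·m/s.
Spread over the 41 km slope with efficiency ε = 0.41: R = ε·F/W = 0.41 × 981.4 / 41000 m = 9.814e-03 mm/s.
R = 9.814e-03 × 3600 = 35.3 mm/hr.

R ≈ 35.3 mm/hr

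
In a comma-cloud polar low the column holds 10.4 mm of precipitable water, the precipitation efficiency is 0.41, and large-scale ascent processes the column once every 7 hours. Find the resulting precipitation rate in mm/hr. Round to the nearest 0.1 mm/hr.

R ≈ 0.6 mm/hr

Each overturning extracts ε × PW = 0.41 × 10.4 = 4.264 mm.
Rate = ε·PW / τ = 4.264 / 7 h = 0.6 mm/hr.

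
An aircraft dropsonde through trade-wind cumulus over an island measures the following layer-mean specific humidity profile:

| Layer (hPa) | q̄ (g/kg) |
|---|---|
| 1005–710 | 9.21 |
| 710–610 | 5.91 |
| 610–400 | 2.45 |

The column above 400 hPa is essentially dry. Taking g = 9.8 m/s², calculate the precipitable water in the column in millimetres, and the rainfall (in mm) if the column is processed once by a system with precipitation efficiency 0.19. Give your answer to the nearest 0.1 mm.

Precipitable water is the column-integrated vapour mass per unit area: PW = (1/g) Σ q̄ Δp, with q in kg/kg and Δp in Pa (1 kg/m² of water = 1 mm).
Layer 1005–710 hPa: Δp = 295 hPa = 29500 Pa, q̄ = 0.00921 kg/kg → 0.00921 × 29500 / 9.8 = 27.72 mm
Layer 710–610 hPa: Δp = 100 hPa = 10000 Pa, q̄ = 0.00591 kg/kg → 0.00591 × 10000 / 9.8 = 6.03 mm
Layer 610–400 hPa: Δp = 210 hPa = 21000 Pa, q̄ = 0.00245 kg/kg → 0.00245 × 21000 / 9.8 = 5.25 mm
PW = 27.72 + 6.03 + 5.25 = 39.00 ≈ 39.0 mm.
Rainfall = ε × PW = 0.19 × 39.0 = 7.4 mm.

PW ≈ 39.0 mm; rainfall ≈ 7.4 mm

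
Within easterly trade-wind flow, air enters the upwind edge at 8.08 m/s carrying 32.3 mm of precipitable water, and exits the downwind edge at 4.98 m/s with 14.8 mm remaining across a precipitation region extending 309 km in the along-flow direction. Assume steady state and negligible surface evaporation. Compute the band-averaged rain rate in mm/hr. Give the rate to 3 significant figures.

Column moisture flux per unit crosswind length is F = V × PW.
Inflow: F_in = 8.08 × 32.3 = 260.984 mm·m/s
Outflow: F_out = 4.98 × 14.8 = 73.704 mm·m/s
Steady-state rate R = (F_in − F_out)/L = (260.984 − 73.704) / 309000 m = 6.061e-04 mm/s.
R = 6.061e-04 × 3600 = 2.18 mm/hr.

R ≈ 2.18 mm/hr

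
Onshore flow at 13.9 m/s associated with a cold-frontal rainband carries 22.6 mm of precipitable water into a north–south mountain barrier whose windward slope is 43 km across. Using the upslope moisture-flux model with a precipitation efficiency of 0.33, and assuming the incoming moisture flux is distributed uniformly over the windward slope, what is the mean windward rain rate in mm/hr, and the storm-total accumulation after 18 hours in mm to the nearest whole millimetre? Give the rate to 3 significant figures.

Incoming column moisture flux per unit ridge length: F = V × PW = 13.9 × 22.6 = 314.14 mm·m/s.
Spread over the 43 km slope with efficiency ε = 0.33: R = ε·F/W = 0.33 × 314.14 / 43000 m = 2.411e-03 mm/s.
R = 2.411e-03 × 3600 = 8.68 mm/hr.
Over 18 h: total = 8.68 × 18 = 156.24 ≈ 156 mm.

R ≈ 8.68 mm/hr; total ≈ 156 mm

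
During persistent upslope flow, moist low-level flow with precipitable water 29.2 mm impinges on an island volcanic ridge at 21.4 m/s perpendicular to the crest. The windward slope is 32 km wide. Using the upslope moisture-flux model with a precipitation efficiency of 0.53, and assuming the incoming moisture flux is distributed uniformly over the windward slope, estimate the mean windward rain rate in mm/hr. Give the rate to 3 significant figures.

Incoming column moisture flux per unit ridge length: F = V × PW = 21.4 × 29.2 = 624.88 mm·m/s.
Spread over the 32 km slope with efficiency ε = 0.53: R = ε·F/W = 0.53 × 624.88 / 32000 m = 1.035e-02 mm/s.
R = 1.035e-02 × 3600 = 37.3 mm/hr.

R ≈ 37.3 mm/hr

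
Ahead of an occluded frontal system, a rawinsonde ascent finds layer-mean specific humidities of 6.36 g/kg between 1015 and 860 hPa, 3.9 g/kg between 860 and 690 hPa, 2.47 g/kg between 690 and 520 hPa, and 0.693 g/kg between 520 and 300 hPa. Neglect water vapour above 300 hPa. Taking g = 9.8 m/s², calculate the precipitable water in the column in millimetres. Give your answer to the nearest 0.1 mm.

Precipitable water is the column-integrated vapour mass per unit area: PW = (1/g) Σ q̄ Δp, with q in kg/kg and Δp in Pa (1 kg/m² of water = 1 mm).
Layer 1015–860 hPa: Δp = 155 hPa = 15500 Pa, q̄ = 0.00636 kg/kg → 0.00636 × 15500 / 9.8 = 10.06 mm
Layer 860–690 hPa: Δp = 170 hPa = 17000 Pa, q̄ = 0.0039 kg/kg → 0.0039 × 17000 / 9.8 = 6.77 mm
Layer 690–520 hPa: Δp = 170 hPa = 17000 Pa, q̄ = 0.00247 kg/kg → 0.00247 × 17000 / 9.8 = 4.28 mm
Layer 520–300 hPa: Δp = 220 hPa = 22000 Pa, q̄ = 0.000693 kg/kg → 0.000693 × 22000 / 9.8 = 1.56 mm
PW = 10.06 + 6.77 + 4.28 + 1.56 = 22.67 ≈ 22.7 mm.

PW ≈ 22.7 mm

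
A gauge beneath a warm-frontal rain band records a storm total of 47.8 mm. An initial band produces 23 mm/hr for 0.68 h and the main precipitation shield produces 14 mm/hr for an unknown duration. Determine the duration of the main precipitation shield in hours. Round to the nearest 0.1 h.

Known phases: 23 × 0.68 = 15.64 mm.
Remaining depth = 47.8 − 15.64 = 32.16 mm.
Duration = 32.16 / 14 = 2.3 h.

duration ≈ 2.3 h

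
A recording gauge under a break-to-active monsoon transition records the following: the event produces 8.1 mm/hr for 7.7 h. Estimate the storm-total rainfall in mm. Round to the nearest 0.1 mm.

total ≈ 62.4 mm

Total = Σ Rᵢ Δtᵢ = 8.1 × 7.7
      = 62.37 = 62.4 mm.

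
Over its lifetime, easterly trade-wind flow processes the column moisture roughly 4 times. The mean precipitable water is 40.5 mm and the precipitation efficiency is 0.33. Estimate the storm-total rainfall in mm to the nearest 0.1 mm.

rainfall ≈ 53.5 mm

Each cycle deposits ε × PW = 0.33 × 40.5 = 13.365 mm.
Over 4 cycles: 4 × 13.365 = 53.5 mm.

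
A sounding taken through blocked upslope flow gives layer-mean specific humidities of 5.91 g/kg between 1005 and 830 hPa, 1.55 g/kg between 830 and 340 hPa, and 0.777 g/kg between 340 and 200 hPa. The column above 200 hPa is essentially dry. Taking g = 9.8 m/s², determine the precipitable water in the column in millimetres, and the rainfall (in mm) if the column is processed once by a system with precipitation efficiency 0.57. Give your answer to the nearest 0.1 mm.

PW ≈ 19.4 mm; rainfall ≈ 11.1 mm

Precipitable water is the column-integrated vapour mass per unit area: PW = (1/g) Σ q̄ Δp, with q in kg/kg and Δp in Pa (1 kg/m² of water = 1 mm).
Layer 1005–830 hPa: Δp = 175 hPa = 17500 Pa, q̄ = 0.00591 kg/kg → 0.00591 × 17500 / 9.8 = 10.55 mm
Layer 830–340 hPa: Δp = 490 hPa = 49000 Pa, q̄ = 0.00155 kg/kg → 0.00155 × 49000 / 9.8 = 7.75 mm
Layer 340–200 hPa: Δp = 140 hPa = 14000 Pa, q̄ = 0.000777 kg/kg → 0.000777 × 14000 / 9.8 = 1.11 mm
PW = 10.55 + 7.75 + 1.11 = 19.41 ≈ 19.4 mm.
Rainfall = ε × PW = 0.57 × 19.4 = 11.1 mm.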